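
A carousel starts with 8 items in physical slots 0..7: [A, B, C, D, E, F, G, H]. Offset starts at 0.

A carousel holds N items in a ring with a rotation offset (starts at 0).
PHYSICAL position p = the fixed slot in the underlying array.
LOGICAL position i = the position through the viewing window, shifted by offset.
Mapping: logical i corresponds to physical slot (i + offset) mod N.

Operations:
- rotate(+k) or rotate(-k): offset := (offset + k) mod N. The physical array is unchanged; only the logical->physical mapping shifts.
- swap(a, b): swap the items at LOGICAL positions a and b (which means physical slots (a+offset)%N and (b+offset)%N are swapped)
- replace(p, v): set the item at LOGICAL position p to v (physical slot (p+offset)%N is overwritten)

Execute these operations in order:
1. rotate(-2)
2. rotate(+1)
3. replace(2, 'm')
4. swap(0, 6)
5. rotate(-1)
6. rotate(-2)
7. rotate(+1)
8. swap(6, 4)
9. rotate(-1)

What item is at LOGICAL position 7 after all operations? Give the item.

Answer: m

Derivation:
After op 1 (rotate(-2)): offset=6, physical=[A,B,C,D,E,F,G,H], logical=[G,H,A,B,C,D,E,F]
After op 2 (rotate(+1)): offset=7, physical=[A,B,C,D,E,F,G,H], logical=[H,A,B,C,D,E,F,G]
After op 3 (replace(2, 'm')): offset=7, physical=[A,m,C,D,E,F,G,H], logical=[H,A,m,C,D,E,F,G]
After op 4 (swap(0, 6)): offset=7, physical=[A,m,C,D,E,H,G,F], logical=[F,A,m,C,D,E,H,G]
After op 5 (rotate(-1)): offset=6, physical=[A,m,C,D,E,H,G,F], logical=[G,F,A,m,C,D,E,H]
After op 6 (rotate(-2)): offset=4, physical=[A,m,C,D,E,H,G,F], logical=[E,H,G,F,A,m,C,D]
After op 7 (rotate(+1)): offset=5, physical=[A,m,C,D,E,H,G,F], logical=[H,G,F,A,m,C,D,E]
After op 8 (swap(6, 4)): offset=5, physical=[A,D,C,m,E,H,G,F], logical=[H,G,F,A,D,C,m,E]
After op 9 (rotate(-1)): offset=4, physical=[A,D,C,m,E,H,G,F], logical=[E,H,G,F,A,D,C,m]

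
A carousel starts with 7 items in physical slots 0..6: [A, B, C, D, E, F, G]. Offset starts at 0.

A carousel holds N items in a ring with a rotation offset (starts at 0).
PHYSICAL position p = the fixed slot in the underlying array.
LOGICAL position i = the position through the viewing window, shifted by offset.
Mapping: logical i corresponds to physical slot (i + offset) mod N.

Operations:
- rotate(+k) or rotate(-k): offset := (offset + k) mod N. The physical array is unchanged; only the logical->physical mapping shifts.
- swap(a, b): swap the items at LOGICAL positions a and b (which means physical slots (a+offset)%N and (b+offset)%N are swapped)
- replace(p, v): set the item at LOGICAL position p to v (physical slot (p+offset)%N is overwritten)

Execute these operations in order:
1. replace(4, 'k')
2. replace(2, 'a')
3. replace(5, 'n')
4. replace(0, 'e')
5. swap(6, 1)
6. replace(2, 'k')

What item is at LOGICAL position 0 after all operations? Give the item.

After op 1 (replace(4, 'k')): offset=0, physical=[A,B,C,D,k,F,G], logical=[A,B,C,D,k,F,G]
After op 2 (replace(2, 'a')): offset=0, physical=[A,B,a,D,k,F,G], logical=[A,B,a,D,k,F,G]
After op 3 (replace(5, 'n')): offset=0, physical=[A,B,a,D,k,n,G], logical=[A,B,a,D,k,n,G]
After op 4 (replace(0, 'e')): offset=0, physical=[e,B,a,D,k,n,G], logical=[e,B,a,D,k,n,G]
After op 5 (swap(6, 1)): offset=0, physical=[e,G,a,D,k,n,B], logical=[e,G,a,D,k,n,B]
After op 6 (replace(2, 'k')): offset=0, physical=[e,G,k,D,k,n,B], logical=[e,G,k,D,k,n,B]

Answer: e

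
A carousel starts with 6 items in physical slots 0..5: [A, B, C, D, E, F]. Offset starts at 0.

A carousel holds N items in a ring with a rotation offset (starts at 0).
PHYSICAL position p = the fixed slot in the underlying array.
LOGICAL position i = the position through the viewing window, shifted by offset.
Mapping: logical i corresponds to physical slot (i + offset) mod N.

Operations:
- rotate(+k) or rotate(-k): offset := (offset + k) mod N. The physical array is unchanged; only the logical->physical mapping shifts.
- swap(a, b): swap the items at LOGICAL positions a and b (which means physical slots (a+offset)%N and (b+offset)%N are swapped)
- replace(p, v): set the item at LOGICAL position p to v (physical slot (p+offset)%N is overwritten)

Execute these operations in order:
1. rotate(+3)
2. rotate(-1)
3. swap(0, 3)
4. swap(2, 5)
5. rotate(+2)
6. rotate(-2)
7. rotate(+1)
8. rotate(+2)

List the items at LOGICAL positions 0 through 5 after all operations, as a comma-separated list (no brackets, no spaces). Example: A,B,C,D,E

Answer: C,A,E,F,D,B

Derivation:
After op 1 (rotate(+3)): offset=3, physical=[A,B,C,D,E,F], logical=[D,E,F,A,B,C]
After op 2 (rotate(-1)): offset=2, physical=[A,B,C,D,E,F], logical=[C,D,E,F,A,B]
After op 3 (swap(0, 3)): offset=2, physical=[A,B,F,D,E,C], logical=[F,D,E,C,A,B]
After op 4 (swap(2, 5)): offset=2, physical=[A,E,F,D,B,C], logical=[F,D,B,C,A,E]
After op 5 (rotate(+2)): offset=4, physical=[A,E,F,D,B,C], logical=[B,C,A,E,F,D]
After op 6 (rotate(-2)): offset=2, physical=[A,E,F,D,B,C], logical=[F,D,B,C,A,E]
After op 7 (rotate(+1)): offset=3, physical=[A,E,F,D,B,C], logical=[D,B,C,A,E,F]
After op 8 (rotate(+2)): offset=5, physical=[A,E,F,D,B,C], logical=[C,A,E,F,D,B]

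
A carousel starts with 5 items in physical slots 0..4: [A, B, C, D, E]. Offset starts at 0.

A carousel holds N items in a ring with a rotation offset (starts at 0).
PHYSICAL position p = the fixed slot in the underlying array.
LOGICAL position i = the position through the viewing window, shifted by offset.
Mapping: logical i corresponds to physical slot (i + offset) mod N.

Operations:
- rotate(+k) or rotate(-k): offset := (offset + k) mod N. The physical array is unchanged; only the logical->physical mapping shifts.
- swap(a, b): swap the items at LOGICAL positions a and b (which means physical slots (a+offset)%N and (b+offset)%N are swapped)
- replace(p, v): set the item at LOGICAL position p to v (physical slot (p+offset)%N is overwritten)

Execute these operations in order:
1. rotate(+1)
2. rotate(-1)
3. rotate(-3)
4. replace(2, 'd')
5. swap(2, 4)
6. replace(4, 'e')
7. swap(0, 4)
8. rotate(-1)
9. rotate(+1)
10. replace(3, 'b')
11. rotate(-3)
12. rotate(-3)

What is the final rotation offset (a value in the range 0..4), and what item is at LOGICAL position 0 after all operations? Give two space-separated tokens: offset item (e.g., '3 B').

After op 1 (rotate(+1)): offset=1, physical=[A,B,C,D,E], logical=[B,C,D,E,A]
After op 2 (rotate(-1)): offset=0, physical=[A,B,C,D,E], logical=[A,B,C,D,E]
After op 3 (rotate(-3)): offset=2, physical=[A,B,C,D,E], logical=[C,D,E,A,B]
After op 4 (replace(2, 'd')): offset=2, physical=[A,B,C,D,d], logical=[C,D,d,A,B]
After op 5 (swap(2, 4)): offset=2, physical=[A,d,C,D,B], logical=[C,D,B,A,d]
After op 6 (replace(4, 'e')): offset=2, physical=[A,e,C,D,B], logical=[C,D,B,A,e]
After op 7 (swap(0, 4)): offset=2, physical=[A,C,e,D,B], logical=[e,D,B,A,C]
After op 8 (rotate(-1)): offset=1, physical=[A,C,e,D,B], logical=[C,e,D,B,A]
After op 9 (rotate(+1)): offset=2, physical=[A,C,e,D,B], logical=[e,D,B,A,C]
After op 10 (replace(3, 'b')): offset=2, physical=[b,C,e,D,B], logical=[e,D,B,b,C]
After op 11 (rotate(-3)): offset=4, physical=[b,C,e,D,B], logical=[B,b,C,e,D]
After op 12 (rotate(-3)): offset=1, physical=[b,C,e,D,B], logical=[C,e,D,B,b]

Answer: 1 C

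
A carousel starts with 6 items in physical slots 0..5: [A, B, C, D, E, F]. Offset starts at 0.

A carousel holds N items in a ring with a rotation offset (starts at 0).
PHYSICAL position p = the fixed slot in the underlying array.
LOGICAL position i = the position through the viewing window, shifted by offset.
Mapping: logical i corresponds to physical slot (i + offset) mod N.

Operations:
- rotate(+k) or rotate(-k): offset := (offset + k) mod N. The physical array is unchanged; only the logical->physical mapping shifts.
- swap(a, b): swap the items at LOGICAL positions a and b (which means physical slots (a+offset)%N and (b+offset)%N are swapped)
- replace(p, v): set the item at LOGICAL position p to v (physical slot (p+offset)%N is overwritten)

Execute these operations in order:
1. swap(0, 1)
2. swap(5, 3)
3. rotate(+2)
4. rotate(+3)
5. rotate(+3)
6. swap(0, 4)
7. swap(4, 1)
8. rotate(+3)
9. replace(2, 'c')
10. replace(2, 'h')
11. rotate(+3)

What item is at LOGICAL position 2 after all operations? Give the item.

After op 1 (swap(0, 1)): offset=0, physical=[B,A,C,D,E,F], logical=[B,A,C,D,E,F]
After op 2 (swap(5, 3)): offset=0, physical=[B,A,C,F,E,D], logical=[B,A,C,F,E,D]
After op 3 (rotate(+2)): offset=2, physical=[B,A,C,F,E,D], logical=[C,F,E,D,B,A]
After op 4 (rotate(+3)): offset=5, physical=[B,A,C,F,E,D], logical=[D,B,A,C,F,E]
After op 5 (rotate(+3)): offset=2, physical=[B,A,C,F,E,D], logical=[C,F,E,D,B,A]
After op 6 (swap(0, 4)): offset=2, physical=[C,A,B,F,E,D], logical=[B,F,E,D,C,A]
After op 7 (swap(4, 1)): offset=2, physical=[F,A,B,C,E,D], logical=[B,C,E,D,F,A]
After op 8 (rotate(+3)): offset=5, physical=[F,A,B,C,E,D], logical=[D,F,A,B,C,E]
After op 9 (replace(2, 'c')): offset=5, physical=[F,c,B,C,E,D], logical=[D,F,c,B,C,E]
After op 10 (replace(2, 'h')): offset=5, physical=[F,h,B,C,E,D], logical=[D,F,h,B,C,E]
After op 11 (rotate(+3)): offset=2, physical=[F,h,B,C,E,D], logical=[B,C,E,D,F,h]

Answer: E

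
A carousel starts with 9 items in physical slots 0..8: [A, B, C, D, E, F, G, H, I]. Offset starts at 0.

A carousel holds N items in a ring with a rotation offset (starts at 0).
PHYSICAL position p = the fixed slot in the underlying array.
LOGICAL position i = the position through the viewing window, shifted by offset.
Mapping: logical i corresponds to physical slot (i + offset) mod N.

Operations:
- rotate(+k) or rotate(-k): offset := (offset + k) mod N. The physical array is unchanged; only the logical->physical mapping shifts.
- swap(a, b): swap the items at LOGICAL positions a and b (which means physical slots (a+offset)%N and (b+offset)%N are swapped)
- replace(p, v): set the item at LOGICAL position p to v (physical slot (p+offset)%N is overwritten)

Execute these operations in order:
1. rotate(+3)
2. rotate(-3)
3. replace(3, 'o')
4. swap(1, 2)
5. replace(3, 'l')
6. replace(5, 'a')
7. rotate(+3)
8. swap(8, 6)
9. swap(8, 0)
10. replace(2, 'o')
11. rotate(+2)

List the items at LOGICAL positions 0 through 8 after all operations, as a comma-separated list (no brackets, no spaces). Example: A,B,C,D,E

After op 1 (rotate(+3)): offset=3, physical=[A,B,C,D,E,F,G,H,I], logical=[D,E,F,G,H,I,A,B,C]
After op 2 (rotate(-3)): offset=0, physical=[A,B,C,D,E,F,G,H,I], logical=[A,B,C,D,E,F,G,H,I]
After op 3 (replace(3, 'o')): offset=0, physical=[A,B,C,o,E,F,G,H,I], logical=[A,B,C,o,E,F,G,H,I]
After op 4 (swap(1, 2)): offset=0, physical=[A,C,B,o,E,F,G,H,I], logical=[A,C,B,o,E,F,G,H,I]
After op 5 (replace(3, 'l')): offset=0, physical=[A,C,B,l,E,F,G,H,I], logical=[A,C,B,l,E,F,G,H,I]
After op 6 (replace(5, 'a')): offset=0, physical=[A,C,B,l,E,a,G,H,I], logical=[A,C,B,l,E,a,G,H,I]
After op 7 (rotate(+3)): offset=3, physical=[A,C,B,l,E,a,G,H,I], logical=[l,E,a,G,H,I,A,C,B]
After op 8 (swap(8, 6)): offset=3, physical=[B,C,A,l,E,a,G,H,I], logical=[l,E,a,G,H,I,B,C,A]
After op 9 (swap(8, 0)): offset=3, physical=[B,C,l,A,E,a,G,H,I], logical=[A,E,a,G,H,I,B,C,l]
After op 10 (replace(2, 'o')): offset=3, physical=[B,C,l,A,E,o,G,H,I], logical=[A,E,o,G,H,I,B,C,l]
After op 11 (rotate(+2)): offset=5, physical=[B,C,l,A,E,o,G,H,I], logical=[o,G,H,I,B,C,l,A,E]

Answer: o,G,H,I,B,C,l,A,E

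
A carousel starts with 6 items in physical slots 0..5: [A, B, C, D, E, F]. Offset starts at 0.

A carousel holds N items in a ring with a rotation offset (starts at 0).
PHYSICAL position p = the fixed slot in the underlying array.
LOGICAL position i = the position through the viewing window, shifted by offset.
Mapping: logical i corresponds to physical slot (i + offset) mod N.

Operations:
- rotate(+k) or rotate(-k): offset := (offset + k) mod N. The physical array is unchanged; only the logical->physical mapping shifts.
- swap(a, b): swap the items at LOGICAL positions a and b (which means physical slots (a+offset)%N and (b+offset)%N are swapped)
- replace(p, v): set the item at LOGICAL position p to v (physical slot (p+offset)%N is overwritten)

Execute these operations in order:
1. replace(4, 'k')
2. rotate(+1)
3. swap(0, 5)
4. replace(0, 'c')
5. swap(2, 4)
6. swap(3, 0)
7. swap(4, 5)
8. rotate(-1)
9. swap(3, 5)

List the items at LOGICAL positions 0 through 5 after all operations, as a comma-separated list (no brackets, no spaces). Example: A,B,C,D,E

Answer: D,k,C,B,c,F

Derivation:
After op 1 (replace(4, 'k')): offset=0, physical=[A,B,C,D,k,F], logical=[A,B,C,D,k,F]
After op 2 (rotate(+1)): offset=1, physical=[A,B,C,D,k,F], logical=[B,C,D,k,F,A]
After op 3 (swap(0, 5)): offset=1, physical=[B,A,C,D,k,F], logical=[A,C,D,k,F,B]
After op 4 (replace(0, 'c')): offset=1, physical=[B,c,C,D,k,F], logical=[c,C,D,k,F,B]
After op 5 (swap(2, 4)): offset=1, physical=[B,c,C,F,k,D], logical=[c,C,F,k,D,B]
After op 6 (swap(3, 0)): offset=1, physical=[B,k,C,F,c,D], logical=[k,C,F,c,D,B]
After op 7 (swap(4, 5)): offset=1, physical=[D,k,C,F,c,B], logical=[k,C,F,c,B,D]
After op 8 (rotate(-1)): offset=0, physical=[D,k,C,F,c,B], logical=[D,k,C,F,c,B]
After op 9 (swap(3, 5)): offset=0, physical=[D,k,C,B,c,F], logical=[D,k,C,B,c,F]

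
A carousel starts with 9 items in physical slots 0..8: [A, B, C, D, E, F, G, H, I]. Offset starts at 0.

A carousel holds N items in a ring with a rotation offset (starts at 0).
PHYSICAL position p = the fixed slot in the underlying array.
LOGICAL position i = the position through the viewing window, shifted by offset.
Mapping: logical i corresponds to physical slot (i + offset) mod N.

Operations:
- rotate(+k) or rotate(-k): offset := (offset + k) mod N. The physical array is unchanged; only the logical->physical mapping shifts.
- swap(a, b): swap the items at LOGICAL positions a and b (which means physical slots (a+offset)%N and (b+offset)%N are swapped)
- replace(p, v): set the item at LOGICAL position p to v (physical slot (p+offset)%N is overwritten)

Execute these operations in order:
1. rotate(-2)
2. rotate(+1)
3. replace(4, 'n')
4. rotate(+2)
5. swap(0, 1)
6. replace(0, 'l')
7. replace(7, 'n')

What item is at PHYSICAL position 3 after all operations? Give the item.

Answer: n

Derivation:
After op 1 (rotate(-2)): offset=7, physical=[A,B,C,D,E,F,G,H,I], logical=[H,I,A,B,C,D,E,F,G]
After op 2 (rotate(+1)): offset=8, physical=[A,B,C,D,E,F,G,H,I], logical=[I,A,B,C,D,E,F,G,H]
After op 3 (replace(4, 'n')): offset=8, physical=[A,B,C,n,E,F,G,H,I], logical=[I,A,B,C,n,E,F,G,H]
After op 4 (rotate(+2)): offset=1, physical=[A,B,C,n,E,F,G,H,I], logical=[B,C,n,E,F,G,H,I,A]
After op 5 (swap(0, 1)): offset=1, physical=[A,C,B,n,E,F,G,H,I], logical=[C,B,n,E,F,G,H,I,A]
After op 6 (replace(0, 'l')): offset=1, physical=[A,l,B,n,E,F,G,H,I], logical=[l,B,n,E,F,G,H,I,A]
After op 7 (replace(7, 'n')): offset=1, physical=[A,l,B,n,E,F,G,H,n], logical=[l,B,n,E,F,G,H,n,A]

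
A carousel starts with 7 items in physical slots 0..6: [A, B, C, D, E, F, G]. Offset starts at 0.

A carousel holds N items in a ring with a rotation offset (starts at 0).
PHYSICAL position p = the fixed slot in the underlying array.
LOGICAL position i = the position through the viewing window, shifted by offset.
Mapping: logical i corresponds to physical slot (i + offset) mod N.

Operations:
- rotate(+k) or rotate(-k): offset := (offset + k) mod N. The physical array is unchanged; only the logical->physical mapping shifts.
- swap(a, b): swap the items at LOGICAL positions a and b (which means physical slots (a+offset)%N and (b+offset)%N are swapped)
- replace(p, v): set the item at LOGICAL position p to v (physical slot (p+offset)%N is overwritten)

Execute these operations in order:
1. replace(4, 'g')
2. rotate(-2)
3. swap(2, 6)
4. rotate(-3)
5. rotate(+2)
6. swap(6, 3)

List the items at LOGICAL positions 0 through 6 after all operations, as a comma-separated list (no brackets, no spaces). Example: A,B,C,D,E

After op 1 (replace(4, 'g')): offset=0, physical=[A,B,C,D,g,F,G], logical=[A,B,C,D,g,F,G]
After op 2 (rotate(-2)): offset=5, physical=[A,B,C,D,g,F,G], logical=[F,G,A,B,C,D,g]
After op 3 (swap(2, 6)): offset=5, physical=[g,B,C,D,A,F,G], logical=[F,G,g,B,C,D,A]
After op 4 (rotate(-3)): offset=2, physical=[g,B,C,D,A,F,G], logical=[C,D,A,F,G,g,B]
After op 5 (rotate(+2)): offset=4, physical=[g,B,C,D,A,F,G], logical=[A,F,G,g,B,C,D]
After op 6 (swap(6, 3)): offset=4, physical=[D,B,C,g,A,F,G], logical=[A,F,G,D,B,C,g]

Answer: A,F,G,D,B,C,g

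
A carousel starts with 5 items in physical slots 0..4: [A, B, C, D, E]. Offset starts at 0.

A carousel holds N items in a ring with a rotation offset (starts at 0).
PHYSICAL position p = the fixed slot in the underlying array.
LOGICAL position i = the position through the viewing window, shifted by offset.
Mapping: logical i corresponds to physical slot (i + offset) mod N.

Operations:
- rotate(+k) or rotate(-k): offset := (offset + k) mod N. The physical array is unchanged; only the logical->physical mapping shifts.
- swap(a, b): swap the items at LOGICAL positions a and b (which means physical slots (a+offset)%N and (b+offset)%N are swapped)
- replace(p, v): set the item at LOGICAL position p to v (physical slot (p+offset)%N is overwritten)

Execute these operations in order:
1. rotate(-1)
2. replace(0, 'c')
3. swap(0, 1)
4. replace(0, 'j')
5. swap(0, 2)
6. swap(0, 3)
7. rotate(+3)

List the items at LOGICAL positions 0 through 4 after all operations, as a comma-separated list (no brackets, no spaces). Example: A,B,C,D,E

Answer: B,D,C,c,j

Derivation:
After op 1 (rotate(-1)): offset=4, physical=[A,B,C,D,E], logical=[E,A,B,C,D]
After op 2 (replace(0, 'c')): offset=4, physical=[A,B,C,D,c], logical=[c,A,B,C,D]
After op 3 (swap(0, 1)): offset=4, physical=[c,B,C,D,A], logical=[A,c,B,C,D]
After op 4 (replace(0, 'j')): offset=4, physical=[c,B,C,D,j], logical=[j,c,B,C,D]
After op 5 (swap(0, 2)): offset=4, physical=[c,j,C,D,B], logical=[B,c,j,C,D]
After op 6 (swap(0, 3)): offset=4, physical=[c,j,B,D,C], logical=[C,c,j,B,D]
After op 7 (rotate(+3)): offset=2, physical=[c,j,B,D,C], logical=[B,D,C,c,j]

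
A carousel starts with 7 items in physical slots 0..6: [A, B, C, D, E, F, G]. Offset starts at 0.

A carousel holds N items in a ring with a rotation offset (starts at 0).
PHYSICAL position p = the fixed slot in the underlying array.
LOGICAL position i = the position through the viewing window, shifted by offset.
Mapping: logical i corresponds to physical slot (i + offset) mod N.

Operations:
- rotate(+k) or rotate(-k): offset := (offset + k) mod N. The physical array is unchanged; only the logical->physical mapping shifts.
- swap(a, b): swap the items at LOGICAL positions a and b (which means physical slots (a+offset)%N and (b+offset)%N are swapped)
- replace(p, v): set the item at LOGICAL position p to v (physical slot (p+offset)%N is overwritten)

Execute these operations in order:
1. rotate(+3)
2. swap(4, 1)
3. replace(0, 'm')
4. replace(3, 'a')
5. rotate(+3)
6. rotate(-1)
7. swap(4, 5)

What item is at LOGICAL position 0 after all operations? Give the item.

Answer: F

Derivation:
After op 1 (rotate(+3)): offset=3, physical=[A,B,C,D,E,F,G], logical=[D,E,F,G,A,B,C]
After op 2 (swap(4, 1)): offset=3, physical=[E,B,C,D,A,F,G], logical=[D,A,F,G,E,B,C]
After op 3 (replace(0, 'm')): offset=3, physical=[E,B,C,m,A,F,G], logical=[m,A,F,G,E,B,C]
After op 4 (replace(3, 'a')): offset=3, physical=[E,B,C,m,A,F,a], logical=[m,A,F,a,E,B,C]
After op 5 (rotate(+3)): offset=6, physical=[E,B,C,m,A,F,a], logical=[a,E,B,C,m,A,F]
After op 6 (rotate(-1)): offset=5, physical=[E,B,C,m,A,F,a], logical=[F,a,E,B,C,m,A]
After op 7 (swap(4, 5)): offset=5, physical=[E,B,m,C,A,F,a], logical=[F,a,E,B,m,C,A]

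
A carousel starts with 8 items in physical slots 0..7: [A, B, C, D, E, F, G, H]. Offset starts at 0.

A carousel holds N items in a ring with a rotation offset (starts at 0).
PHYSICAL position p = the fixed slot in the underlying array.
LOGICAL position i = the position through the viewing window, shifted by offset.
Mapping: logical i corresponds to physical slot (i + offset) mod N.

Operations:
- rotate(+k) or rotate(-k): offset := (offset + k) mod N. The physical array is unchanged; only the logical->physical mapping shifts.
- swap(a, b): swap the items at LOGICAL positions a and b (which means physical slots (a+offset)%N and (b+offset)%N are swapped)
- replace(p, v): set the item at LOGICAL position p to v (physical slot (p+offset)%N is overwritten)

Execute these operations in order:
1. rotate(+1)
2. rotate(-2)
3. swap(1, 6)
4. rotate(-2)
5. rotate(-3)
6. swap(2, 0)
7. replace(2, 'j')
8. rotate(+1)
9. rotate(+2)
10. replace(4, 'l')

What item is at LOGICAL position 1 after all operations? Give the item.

After op 1 (rotate(+1)): offset=1, physical=[A,B,C,D,E,F,G,H], logical=[B,C,D,E,F,G,H,A]
After op 2 (rotate(-2)): offset=7, physical=[A,B,C,D,E,F,G,H], logical=[H,A,B,C,D,E,F,G]
After op 3 (swap(1, 6)): offset=7, physical=[F,B,C,D,E,A,G,H], logical=[H,F,B,C,D,E,A,G]
After op 4 (rotate(-2)): offset=5, physical=[F,B,C,D,E,A,G,H], logical=[A,G,H,F,B,C,D,E]
After op 5 (rotate(-3)): offset=2, physical=[F,B,C,D,E,A,G,H], logical=[C,D,E,A,G,H,F,B]
After op 6 (swap(2, 0)): offset=2, physical=[F,B,E,D,C,A,G,H], logical=[E,D,C,A,G,H,F,B]
After op 7 (replace(2, 'j')): offset=2, physical=[F,B,E,D,j,A,G,H], logical=[E,D,j,A,G,H,F,B]
After op 8 (rotate(+1)): offset=3, physical=[F,B,E,D,j,A,G,H], logical=[D,j,A,G,H,F,B,E]
After op 9 (rotate(+2)): offset=5, physical=[F,B,E,D,j,A,G,H], logical=[A,G,H,F,B,E,D,j]
After op 10 (replace(4, 'l')): offset=5, physical=[F,l,E,D,j,A,G,H], logical=[A,G,H,F,l,E,D,j]

Answer: G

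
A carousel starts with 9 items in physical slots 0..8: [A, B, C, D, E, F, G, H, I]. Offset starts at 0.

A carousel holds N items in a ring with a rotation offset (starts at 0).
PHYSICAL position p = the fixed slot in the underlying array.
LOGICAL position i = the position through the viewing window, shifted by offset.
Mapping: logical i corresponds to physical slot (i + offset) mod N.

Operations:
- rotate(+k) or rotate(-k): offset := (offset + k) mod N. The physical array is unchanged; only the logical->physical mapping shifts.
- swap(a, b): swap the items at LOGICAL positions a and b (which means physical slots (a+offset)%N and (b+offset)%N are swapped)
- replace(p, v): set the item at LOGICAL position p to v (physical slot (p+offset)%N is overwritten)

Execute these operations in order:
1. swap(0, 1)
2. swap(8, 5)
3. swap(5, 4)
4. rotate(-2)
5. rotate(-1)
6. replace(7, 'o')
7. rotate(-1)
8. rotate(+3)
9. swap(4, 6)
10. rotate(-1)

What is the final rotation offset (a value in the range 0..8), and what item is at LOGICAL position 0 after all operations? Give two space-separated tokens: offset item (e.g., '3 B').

Answer: 7 H

Derivation:
After op 1 (swap(0, 1)): offset=0, physical=[B,A,C,D,E,F,G,H,I], logical=[B,A,C,D,E,F,G,H,I]
After op 2 (swap(8, 5)): offset=0, physical=[B,A,C,D,E,I,G,H,F], logical=[B,A,C,D,E,I,G,H,F]
After op 3 (swap(5, 4)): offset=0, physical=[B,A,C,D,I,E,G,H,F], logical=[B,A,C,D,I,E,G,H,F]
After op 4 (rotate(-2)): offset=7, physical=[B,A,C,D,I,E,G,H,F], logical=[H,F,B,A,C,D,I,E,G]
After op 5 (rotate(-1)): offset=6, physical=[B,A,C,D,I,E,G,H,F], logical=[G,H,F,B,A,C,D,I,E]
After op 6 (replace(7, 'o')): offset=6, physical=[B,A,C,D,o,E,G,H,F], logical=[G,H,F,B,A,C,D,o,E]
After op 7 (rotate(-1)): offset=5, physical=[B,A,C,D,o,E,G,H,F], logical=[E,G,H,F,B,A,C,D,o]
After op 8 (rotate(+3)): offset=8, physical=[B,A,C,D,o,E,G,H,F], logical=[F,B,A,C,D,o,E,G,H]
After op 9 (swap(4, 6)): offset=8, physical=[B,A,C,E,o,D,G,H,F], logical=[F,B,A,C,E,o,D,G,H]
After op 10 (rotate(-1)): offset=7, physical=[B,A,C,E,o,D,G,H,F], logical=[H,F,B,A,C,E,o,D,G]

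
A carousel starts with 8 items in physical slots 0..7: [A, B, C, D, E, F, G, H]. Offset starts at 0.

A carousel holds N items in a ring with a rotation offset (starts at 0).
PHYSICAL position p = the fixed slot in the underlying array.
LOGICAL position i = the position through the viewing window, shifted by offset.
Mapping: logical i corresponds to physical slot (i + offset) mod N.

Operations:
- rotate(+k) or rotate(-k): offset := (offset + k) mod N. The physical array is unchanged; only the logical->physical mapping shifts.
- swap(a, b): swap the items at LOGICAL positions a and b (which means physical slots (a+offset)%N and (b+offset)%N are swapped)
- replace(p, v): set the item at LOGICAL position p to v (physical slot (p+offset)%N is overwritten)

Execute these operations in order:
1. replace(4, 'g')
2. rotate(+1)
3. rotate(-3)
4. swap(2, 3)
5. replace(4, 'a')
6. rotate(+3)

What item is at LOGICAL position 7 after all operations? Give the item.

Answer: B

Derivation:
After op 1 (replace(4, 'g')): offset=0, physical=[A,B,C,D,g,F,G,H], logical=[A,B,C,D,g,F,G,H]
After op 2 (rotate(+1)): offset=1, physical=[A,B,C,D,g,F,G,H], logical=[B,C,D,g,F,G,H,A]
After op 3 (rotate(-3)): offset=6, physical=[A,B,C,D,g,F,G,H], logical=[G,H,A,B,C,D,g,F]
After op 4 (swap(2, 3)): offset=6, physical=[B,A,C,D,g,F,G,H], logical=[G,H,B,A,C,D,g,F]
After op 5 (replace(4, 'a')): offset=6, physical=[B,A,a,D,g,F,G,H], logical=[G,H,B,A,a,D,g,F]
After op 6 (rotate(+3)): offset=1, physical=[B,A,a,D,g,F,G,H], logical=[A,a,D,g,F,G,H,B]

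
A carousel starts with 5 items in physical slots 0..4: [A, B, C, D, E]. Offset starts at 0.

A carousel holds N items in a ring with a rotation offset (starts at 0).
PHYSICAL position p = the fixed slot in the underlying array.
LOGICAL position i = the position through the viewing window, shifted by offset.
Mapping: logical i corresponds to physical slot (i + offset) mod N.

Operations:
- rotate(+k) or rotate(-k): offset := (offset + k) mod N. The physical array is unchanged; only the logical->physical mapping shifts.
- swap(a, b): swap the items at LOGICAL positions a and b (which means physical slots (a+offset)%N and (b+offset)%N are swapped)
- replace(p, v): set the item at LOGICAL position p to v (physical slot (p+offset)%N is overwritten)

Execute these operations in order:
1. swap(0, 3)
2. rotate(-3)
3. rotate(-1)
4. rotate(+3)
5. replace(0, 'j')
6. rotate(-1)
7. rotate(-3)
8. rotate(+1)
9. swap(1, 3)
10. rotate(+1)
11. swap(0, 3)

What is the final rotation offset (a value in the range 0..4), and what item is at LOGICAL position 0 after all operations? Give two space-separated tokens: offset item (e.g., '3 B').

After op 1 (swap(0, 3)): offset=0, physical=[D,B,C,A,E], logical=[D,B,C,A,E]
After op 2 (rotate(-3)): offset=2, physical=[D,B,C,A,E], logical=[C,A,E,D,B]
After op 3 (rotate(-1)): offset=1, physical=[D,B,C,A,E], logical=[B,C,A,E,D]
After op 4 (rotate(+3)): offset=4, physical=[D,B,C,A,E], logical=[E,D,B,C,A]
After op 5 (replace(0, 'j')): offset=4, physical=[D,B,C,A,j], logical=[j,D,B,C,A]
After op 6 (rotate(-1)): offset=3, physical=[D,B,C,A,j], logical=[A,j,D,B,C]
After op 7 (rotate(-3)): offset=0, physical=[D,B,C,A,j], logical=[D,B,C,A,j]
After op 8 (rotate(+1)): offset=1, physical=[D,B,C,A,j], logical=[B,C,A,j,D]
After op 9 (swap(1, 3)): offset=1, physical=[D,B,j,A,C], logical=[B,j,A,C,D]
After op 10 (rotate(+1)): offset=2, physical=[D,B,j,A,C], logical=[j,A,C,D,B]
After op 11 (swap(0, 3)): offset=2, physical=[j,B,D,A,C], logical=[D,A,C,j,B]

Answer: 2 D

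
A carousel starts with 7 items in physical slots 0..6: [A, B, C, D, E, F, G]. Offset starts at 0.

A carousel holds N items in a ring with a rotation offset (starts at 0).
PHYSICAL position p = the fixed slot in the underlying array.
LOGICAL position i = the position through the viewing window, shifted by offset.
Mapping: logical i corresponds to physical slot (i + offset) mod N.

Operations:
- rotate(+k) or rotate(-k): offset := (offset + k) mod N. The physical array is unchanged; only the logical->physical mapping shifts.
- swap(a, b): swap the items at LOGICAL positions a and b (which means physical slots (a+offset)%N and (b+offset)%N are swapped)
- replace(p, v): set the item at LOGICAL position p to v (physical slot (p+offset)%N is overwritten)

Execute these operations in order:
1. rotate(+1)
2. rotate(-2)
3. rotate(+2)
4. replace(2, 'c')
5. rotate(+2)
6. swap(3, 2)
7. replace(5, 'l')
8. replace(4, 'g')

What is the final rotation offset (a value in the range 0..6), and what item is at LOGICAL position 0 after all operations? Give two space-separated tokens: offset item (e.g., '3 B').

Answer: 3 c

Derivation:
After op 1 (rotate(+1)): offset=1, physical=[A,B,C,D,E,F,G], logical=[B,C,D,E,F,G,A]
After op 2 (rotate(-2)): offset=6, physical=[A,B,C,D,E,F,G], logical=[G,A,B,C,D,E,F]
After op 3 (rotate(+2)): offset=1, physical=[A,B,C,D,E,F,G], logical=[B,C,D,E,F,G,A]
After op 4 (replace(2, 'c')): offset=1, physical=[A,B,C,c,E,F,G], logical=[B,C,c,E,F,G,A]
After op 5 (rotate(+2)): offset=3, physical=[A,B,C,c,E,F,G], logical=[c,E,F,G,A,B,C]
After op 6 (swap(3, 2)): offset=3, physical=[A,B,C,c,E,G,F], logical=[c,E,G,F,A,B,C]
After op 7 (replace(5, 'l')): offset=3, physical=[A,l,C,c,E,G,F], logical=[c,E,G,F,A,l,C]
After op 8 (replace(4, 'g')): offset=3, physical=[g,l,C,c,E,G,F], logical=[c,E,G,F,g,l,C]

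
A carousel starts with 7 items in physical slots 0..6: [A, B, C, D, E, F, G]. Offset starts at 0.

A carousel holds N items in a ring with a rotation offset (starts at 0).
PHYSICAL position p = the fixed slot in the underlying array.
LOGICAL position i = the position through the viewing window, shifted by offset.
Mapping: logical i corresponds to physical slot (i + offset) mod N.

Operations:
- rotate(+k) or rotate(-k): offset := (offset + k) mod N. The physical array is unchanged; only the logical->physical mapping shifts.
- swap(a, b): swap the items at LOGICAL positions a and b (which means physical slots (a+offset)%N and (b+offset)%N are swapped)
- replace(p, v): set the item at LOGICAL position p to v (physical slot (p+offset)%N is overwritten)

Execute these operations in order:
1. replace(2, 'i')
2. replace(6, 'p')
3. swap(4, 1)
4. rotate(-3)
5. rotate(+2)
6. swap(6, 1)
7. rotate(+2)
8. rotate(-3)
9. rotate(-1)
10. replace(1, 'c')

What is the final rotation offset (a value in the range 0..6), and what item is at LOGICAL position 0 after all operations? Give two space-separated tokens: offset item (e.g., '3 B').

After op 1 (replace(2, 'i')): offset=0, physical=[A,B,i,D,E,F,G], logical=[A,B,i,D,E,F,G]
After op 2 (replace(6, 'p')): offset=0, physical=[A,B,i,D,E,F,p], logical=[A,B,i,D,E,F,p]
After op 3 (swap(4, 1)): offset=0, physical=[A,E,i,D,B,F,p], logical=[A,E,i,D,B,F,p]
After op 4 (rotate(-3)): offset=4, physical=[A,E,i,D,B,F,p], logical=[B,F,p,A,E,i,D]
After op 5 (rotate(+2)): offset=6, physical=[A,E,i,D,B,F,p], logical=[p,A,E,i,D,B,F]
After op 6 (swap(6, 1)): offset=6, physical=[F,E,i,D,B,A,p], logical=[p,F,E,i,D,B,A]
After op 7 (rotate(+2)): offset=1, physical=[F,E,i,D,B,A,p], logical=[E,i,D,B,A,p,F]
After op 8 (rotate(-3)): offset=5, physical=[F,E,i,D,B,A,p], logical=[A,p,F,E,i,D,B]
After op 9 (rotate(-1)): offset=4, physical=[F,E,i,D,B,A,p], logical=[B,A,p,F,E,i,D]
After op 10 (replace(1, 'c')): offset=4, physical=[F,E,i,D,B,c,p], logical=[B,c,p,F,E,i,D]

Answer: 4 B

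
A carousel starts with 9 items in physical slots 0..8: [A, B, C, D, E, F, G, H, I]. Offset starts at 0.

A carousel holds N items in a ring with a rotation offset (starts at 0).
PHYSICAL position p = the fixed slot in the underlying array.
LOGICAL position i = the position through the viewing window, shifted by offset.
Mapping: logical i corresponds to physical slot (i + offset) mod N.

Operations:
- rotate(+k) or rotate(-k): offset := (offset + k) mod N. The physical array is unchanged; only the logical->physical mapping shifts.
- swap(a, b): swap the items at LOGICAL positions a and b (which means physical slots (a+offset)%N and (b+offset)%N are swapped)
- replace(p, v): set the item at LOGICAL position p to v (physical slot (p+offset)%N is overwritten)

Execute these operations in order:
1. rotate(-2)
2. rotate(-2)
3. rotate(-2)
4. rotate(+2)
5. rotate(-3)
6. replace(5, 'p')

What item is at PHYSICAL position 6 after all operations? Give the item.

After op 1 (rotate(-2)): offset=7, physical=[A,B,C,D,E,F,G,H,I], logical=[H,I,A,B,C,D,E,F,G]
After op 2 (rotate(-2)): offset=5, physical=[A,B,C,D,E,F,G,H,I], logical=[F,G,H,I,A,B,C,D,E]
After op 3 (rotate(-2)): offset=3, physical=[A,B,C,D,E,F,G,H,I], logical=[D,E,F,G,H,I,A,B,C]
After op 4 (rotate(+2)): offset=5, physical=[A,B,C,D,E,F,G,H,I], logical=[F,G,H,I,A,B,C,D,E]
After op 5 (rotate(-3)): offset=2, physical=[A,B,C,D,E,F,G,H,I], logical=[C,D,E,F,G,H,I,A,B]
After op 6 (replace(5, 'p')): offset=2, physical=[A,B,C,D,E,F,G,p,I], logical=[C,D,E,F,G,p,I,A,B]

Answer: G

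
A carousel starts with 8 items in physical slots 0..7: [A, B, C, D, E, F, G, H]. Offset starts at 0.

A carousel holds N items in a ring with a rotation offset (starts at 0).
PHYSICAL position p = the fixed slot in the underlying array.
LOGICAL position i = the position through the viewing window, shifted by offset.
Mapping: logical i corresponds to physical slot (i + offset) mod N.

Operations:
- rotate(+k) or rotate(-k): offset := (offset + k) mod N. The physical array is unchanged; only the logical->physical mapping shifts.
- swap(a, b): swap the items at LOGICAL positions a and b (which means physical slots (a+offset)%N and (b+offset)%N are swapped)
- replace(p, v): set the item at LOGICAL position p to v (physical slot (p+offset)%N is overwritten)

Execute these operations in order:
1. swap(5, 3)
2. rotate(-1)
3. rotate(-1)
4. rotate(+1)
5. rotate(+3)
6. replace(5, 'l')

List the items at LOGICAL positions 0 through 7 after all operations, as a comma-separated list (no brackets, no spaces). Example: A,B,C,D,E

Answer: C,F,E,D,G,l,A,B

Derivation:
After op 1 (swap(5, 3)): offset=0, physical=[A,B,C,F,E,D,G,H], logical=[A,B,C,F,E,D,G,H]
After op 2 (rotate(-1)): offset=7, physical=[A,B,C,F,E,D,G,H], logical=[H,A,B,C,F,E,D,G]
After op 3 (rotate(-1)): offset=6, physical=[A,B,C,F,E,D,G,H], logical=[G,H,A,B,C,F,E,D]
After op 4 (rotate(+1)): offset=7, physical=[A,B,C,F,E,D,G,H], logical=[H,A,B,C,F,E,D,G]
After op 5 (rotate(+3)): offset=2, physical=[A,B,C,F,E,D,G,H], logical=[C,F,E,D,G,H,A,B]
After op 6 (replace(5, 'l')): offset=2, physical=[A,B,C,F,E,D,G,l], logical=[C,F,E,D,G,l,A,B]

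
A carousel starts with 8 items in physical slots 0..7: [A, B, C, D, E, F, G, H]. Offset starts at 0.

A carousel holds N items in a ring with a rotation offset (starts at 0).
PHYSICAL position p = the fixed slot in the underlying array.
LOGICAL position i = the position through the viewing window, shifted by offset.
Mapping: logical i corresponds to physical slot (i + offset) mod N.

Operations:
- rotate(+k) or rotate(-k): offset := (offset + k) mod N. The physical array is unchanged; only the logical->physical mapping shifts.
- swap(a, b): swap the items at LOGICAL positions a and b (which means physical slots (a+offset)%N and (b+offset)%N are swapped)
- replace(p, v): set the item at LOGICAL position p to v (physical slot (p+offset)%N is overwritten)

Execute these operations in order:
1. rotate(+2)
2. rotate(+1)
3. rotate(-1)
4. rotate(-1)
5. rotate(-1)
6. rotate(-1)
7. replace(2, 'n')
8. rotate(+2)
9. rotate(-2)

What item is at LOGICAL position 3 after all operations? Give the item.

After op 1 (rotate(+2)): offset=2, physical=[A,B,C,D,E,F,G,H], logical=[C,D,E,F,G,H,A,B]
After op 2 (rotate(+1)): offset=3, physical=[A,B,C,D,E,F,G,H], logical=[D,E,F,G,H,A,B,C]
After op 3 (rotate(-1)): offset=2, physical=[A,B,C,D,E,F,G,H], logical=[C,D,E,F,G,H,A,B]
After op 4 (rotate(-1)): offset=1, physical=[A,B,C,D,E,F,G,H], logical=[B,C,D,E,F,G,H,A]
After op 5 (rotate(-1)): offset=0, physical=[A,B,C,D,E,F,G,H], logical=[A,B,C,D,E,F,G,H]
After op 6 (rotate(-1)): offset=7, physical=[A,B,C,D,E,F,G,H], logical=[H,A,B,C,D,E,F,G]
After op 7 (replace(2, 'n')): offset=7, physical=[A,n,C,D,E,F,G,H], logical=[H,A,n,C,D,E,F,G]
After op 8 (rotate(+2)): offset=1, physical=[A,n,C,D,E,F,G,H], logical=[n,C,D,E,F,G,H,A]
After op 9 (rotate(-2)): offset=7, physical=[A,n,C,D,E,F,G,H], logical=[H,A,n,C,D,E,F,G]

Answer: C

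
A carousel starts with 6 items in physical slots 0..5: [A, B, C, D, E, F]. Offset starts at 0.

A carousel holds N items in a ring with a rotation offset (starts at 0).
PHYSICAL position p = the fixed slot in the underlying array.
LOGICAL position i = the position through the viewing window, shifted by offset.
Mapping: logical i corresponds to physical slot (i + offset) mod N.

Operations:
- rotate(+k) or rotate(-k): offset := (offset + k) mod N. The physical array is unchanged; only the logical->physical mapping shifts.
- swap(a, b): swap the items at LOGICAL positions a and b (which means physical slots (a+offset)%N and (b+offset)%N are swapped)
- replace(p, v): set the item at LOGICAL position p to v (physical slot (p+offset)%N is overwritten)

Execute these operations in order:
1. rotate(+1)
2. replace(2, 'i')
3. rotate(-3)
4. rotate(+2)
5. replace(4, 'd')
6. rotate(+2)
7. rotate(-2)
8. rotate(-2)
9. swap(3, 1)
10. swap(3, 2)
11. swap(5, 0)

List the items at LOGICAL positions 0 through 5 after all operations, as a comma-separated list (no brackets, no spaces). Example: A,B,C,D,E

After op 1 (rotate(+1)): offset=1, physical=[A,B,C,D,E,F], logical=[B,C,D,E,F,A]
After op 2 (replace(2, 'i')): offset=1, physical=[A,B,C,i,E,F], logical=[B,C,i,E,F,A]
After op 3 (rotate(-3)): offset=4, physical=[A,B,C,i,E,F], logical=[E,F,A,B,C,i]
After op 4 (rotate(+2)): offset=0, physical=[A,B,C,i,E,F], logical=[A,B,C,i,E,F]
After op 5 (replace(4, 'd')): offset=0, physical=[A,B,C,i,d,F], logical=[A,B,C,i,d,F]
After op 6 (rotate(+2)): offset=2, physical=[A,B,C,i,d,F], logical=[C,i,d,F,A,B]
After op 7 (rotate(-2)): offset=0, physical=[A,B,C,i,d,F], logical=[A,B,C,i,d,F]
After op 8 (rotate(-2)): offset=4, physical=[A,B,C,i,d,F], logical=[d,F,A,B,C,i]
After op 9 (swap(3, 1)): offset=4, physical=[A,F,C,i,d,B], logical=[d,B,A,F,C,i]
After op 10 (swap(3, 2)): offset=4, physical=[F,A,C,i,d,B], logical=[d,B,F,A,C,i]
After op 11 (swap(5, 0)): offset=4, physical=[F,A,C,d,i,B], logical=[i,B,F,A,C,d]

Answer: i,B,F,A,C,d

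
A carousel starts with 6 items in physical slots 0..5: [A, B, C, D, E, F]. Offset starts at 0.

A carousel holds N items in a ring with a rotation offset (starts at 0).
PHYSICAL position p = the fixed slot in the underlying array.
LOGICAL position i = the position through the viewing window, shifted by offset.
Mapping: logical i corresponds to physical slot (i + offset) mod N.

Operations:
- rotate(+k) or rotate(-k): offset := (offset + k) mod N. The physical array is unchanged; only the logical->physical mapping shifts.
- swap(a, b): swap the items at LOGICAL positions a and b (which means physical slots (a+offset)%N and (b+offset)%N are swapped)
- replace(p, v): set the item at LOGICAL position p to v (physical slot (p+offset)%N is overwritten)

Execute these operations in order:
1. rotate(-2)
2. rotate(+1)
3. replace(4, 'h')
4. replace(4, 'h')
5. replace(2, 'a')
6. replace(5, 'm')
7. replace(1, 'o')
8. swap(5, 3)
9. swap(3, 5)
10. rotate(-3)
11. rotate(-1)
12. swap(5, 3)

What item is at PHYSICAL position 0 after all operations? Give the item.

Answer: m

Derivation:
After op 1 (rotate(-2)): offset=4, physical=[A,B,C,D,E,F], logical=[E,F,A,B,C,D]
After op 2 (rotate(+1)): offset=5, physical=[A,B,C,D,E,F], logical=[F,A,B,C,D,E]
After op 3 (replace(4, 'h')): offset=5, physical=[A,B,C,h,E,F], logical=[F,A,B,C,h,E]
After op 4 (replace(4, 'h')): offset=5, physical=[A,B,C,h,E,F], logical=[F,A,B,C,h,E]
After op 5 (replace(2, 'a')): offset=5, physical=[A,a,C,h,E,F], logical=[F,A,a,C,h,E]
After op 6 (replace(5, 'm')): offset=5, physical=[A,a,C,h,m,F], logical=[F,A,a,C,h,m]
After op 7 (replace(1, 'o')): offset=5, physical=[o,a,C,h,m,F], logical=[F,o,a,C,h,m]
After op 8 (swap(5, 3)): offset=5, physical=[o,a,m,h,C,F], logical=[F,o,a,m,h,C]
After op 9 (swap(3, 5)): offset=5, physical=[o,a,C,h,m,F], logical=[F,o,a,C,h,m]
After op 10 (rotate(-3)): offset=2, physical=[o,a,C,h,m,F], logical=[C,h,m,F,o,a]
After op 11 (rotate(-1)): offset=1, physical=[o,a,C,h,m,F], logical=[a,C,h,m,F,o]
After op 12 (swap(5, 3)): offset=1, physical=[m,a,C,h,o,F], logical=[a,C,h,o,F,m]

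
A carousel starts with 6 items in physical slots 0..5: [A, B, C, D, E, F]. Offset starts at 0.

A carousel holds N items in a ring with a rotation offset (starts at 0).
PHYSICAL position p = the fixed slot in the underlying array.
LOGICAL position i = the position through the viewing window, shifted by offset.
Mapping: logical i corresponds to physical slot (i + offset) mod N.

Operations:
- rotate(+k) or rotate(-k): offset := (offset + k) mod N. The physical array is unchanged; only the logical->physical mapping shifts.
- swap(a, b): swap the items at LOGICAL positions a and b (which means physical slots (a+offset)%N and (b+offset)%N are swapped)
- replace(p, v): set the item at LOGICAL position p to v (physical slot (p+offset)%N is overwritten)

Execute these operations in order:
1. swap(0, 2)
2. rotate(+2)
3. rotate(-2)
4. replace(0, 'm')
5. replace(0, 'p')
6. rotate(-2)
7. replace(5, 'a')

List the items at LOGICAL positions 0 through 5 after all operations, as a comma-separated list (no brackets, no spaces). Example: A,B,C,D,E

Answer: E,F,p,B,A,a

Derivation:
After op 1 (swap(0, 2)): offset=0, physical=[C,B,A,D,E,F], logical=[C,B,A,D,E,F]
After op 2 (rotate(+2)): offset=2, physical=[C,B,A,D,E,F], logical=[A,D,E,F,C,B]
After op 3 (rotate(-2)): offset=0, physical=[C,B,A,D,E,F], logical=[C,B,A,D,E,F]
After op 4 (replace(0, 'm')): offset=0, physical=[m,B,A,D,E,F], logical=[m,B,A,D,E,F]
After op 5 (replace(0, 'p')): offset=0, physical=[p,B,A,D,E,F], logical=[p,B,A,D,E,F]
After op 6 (rotate(-2)): offset=4, physical=[p,B,A,D,E,F], logical=[E,F,p,B,A,D]
After op 7 (replace(5, 'a')): offset=4, physical=[p,B,A,a,E,F], logical=[E,F,p,B,A,a]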